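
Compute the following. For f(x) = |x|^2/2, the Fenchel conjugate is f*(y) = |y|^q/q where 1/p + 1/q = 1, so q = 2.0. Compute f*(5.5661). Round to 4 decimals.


The conjugate exponent q satisfies 1/p + 1/q = 1.
p = 2, so q = 2/(2 - 1) = 2.0
|y|^q = 5.5661^2.0 = 30.9815
f*(5.5661) = 30.9815 / 2.0 = 15.4907


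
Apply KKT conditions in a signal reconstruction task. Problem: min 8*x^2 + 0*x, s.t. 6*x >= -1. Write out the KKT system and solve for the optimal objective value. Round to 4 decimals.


Step 1: Try lambda = 0 (constraint inactive).
Stationarity: 2*8*x + 0 = 0
x* = 0/(2*8) = 0.0
Check constraint: 6*0.0 = 0.0 >= -1 -- satisfied.
Step 2: Compute optimal value.
f(x*) = 8*0.0^2 + 0*0.0 = 0.0


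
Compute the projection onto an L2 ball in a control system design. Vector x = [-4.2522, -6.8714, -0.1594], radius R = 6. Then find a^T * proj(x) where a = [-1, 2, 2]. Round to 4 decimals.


Step 1: Compute ||x|| (intermediates to 6 decimals).
||x|| = sqrt((-4.2522)^2 + (-6.8714)^2 + (-0.1594)^2) = 8.082249
Step 2: Project.
Since ||x|| > R, scale = R/||x|| = 6/8.082249 = 0.742368, proj(x) = scale * x
proj(x) = [-3.156697, -5.101107, -0.118333]
Step 3: Dot product.
a^T * proj(x) = -1*(-3.156697) + 2*(-5.101107) + 2*(-0.118333) = -7.2822


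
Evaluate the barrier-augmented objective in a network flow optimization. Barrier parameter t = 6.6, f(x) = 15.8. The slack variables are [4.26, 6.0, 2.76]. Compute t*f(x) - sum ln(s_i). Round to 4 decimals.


Step 1: Compute log-barrier.
ln values: [1.4493, 1.7918, 1.0152]
phi = -(1.4493 + 1.7918 + 1.0152) = -4.2563
Step 2: Compute augmented objective.
t*f(x) = 6.6*15.8 = 104.28
Total = 104.28 - 4.2563 = 100.0237


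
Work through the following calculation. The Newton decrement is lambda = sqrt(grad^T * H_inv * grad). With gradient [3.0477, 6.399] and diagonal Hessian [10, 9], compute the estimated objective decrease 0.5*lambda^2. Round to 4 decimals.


Step 1: H is diagonal, so H^(-1) * g = [0.3048, 0.711].
Step 2: g^T H^(-1) g = sum_i g_i^2 / H_ii
  = (3.0477)^2/10 + (6.399)^2/9
  = 0.9288 + 4.5497 = 5.4785
Step 3: Objective decrease = 0.5 * g^T H^(-1) g = 2.7393


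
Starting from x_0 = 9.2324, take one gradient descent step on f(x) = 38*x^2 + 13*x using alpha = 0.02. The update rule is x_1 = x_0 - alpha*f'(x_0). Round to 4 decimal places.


We compute the gradient at x_0 and apply the update.
f'(x) = 76*x + 13
f'(9.2324) = 76*9.2324 + 13 = 714.6624
x_1 = 9.2324 - 0.02*714.6624 = -5.0608


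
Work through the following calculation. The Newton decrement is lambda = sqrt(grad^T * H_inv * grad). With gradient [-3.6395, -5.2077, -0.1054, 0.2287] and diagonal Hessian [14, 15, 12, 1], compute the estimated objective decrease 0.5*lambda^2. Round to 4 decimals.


Step 1: H is diagonal, so H^(-1) * g = [-0.26, -0.3472, -0.0088, 0.2287].
Step 2: g^T H^(-1) g = sum_i g_i^2 / H_ii
  = (-3.6395)^2/14 + (-5.2077)^2/15 + (-0.1054)^2/12 + (0.2287)^2/1
  = 0.9461 + 1.808 + 0.0009 + 0.0523 = 2.8074
Step 3: Objective decrease = 0.5 * g^T H^(-1) g = 1.4037


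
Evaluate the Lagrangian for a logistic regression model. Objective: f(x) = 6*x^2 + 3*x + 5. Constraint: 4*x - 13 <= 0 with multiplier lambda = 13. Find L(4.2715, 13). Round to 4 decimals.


Step 1: Evaluate f(x).
f(4.2715) = 6*4.2715^2 + 3*4.2715 + 5 = 127.2888
Step 2: Evaluate g(x).
g(4.2715) = 4*4.2715 - 13 = 4.086
Step 3: Compute Lagrangian.
L = 127.2888 + 13*4.086 = 180.4068


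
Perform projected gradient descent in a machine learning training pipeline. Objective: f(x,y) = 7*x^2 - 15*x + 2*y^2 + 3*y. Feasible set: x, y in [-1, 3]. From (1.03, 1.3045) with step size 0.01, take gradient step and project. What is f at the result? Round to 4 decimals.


Step 1: Compute gradient at (1.03, 1.3045).
grad_x = 2*7*1.03 - 15 = -0.58
grad_y = 2*2*1.3045 + 3 = 8.218
Step 2: Gradient step.
x_raw = 1.03 - 0.01*-0.58 = 1.0358
y_raw = 1.3045 - 0.01*8.218 = 1.2223
Step 3: Project onto [-1, 3].
x_proj = clip(1.0358) = 1.0358
y_proj = clip(1.2223) = 1.2223
Step 4: Evaluate f.
f(1.0358, 1.2223) = -1.3717


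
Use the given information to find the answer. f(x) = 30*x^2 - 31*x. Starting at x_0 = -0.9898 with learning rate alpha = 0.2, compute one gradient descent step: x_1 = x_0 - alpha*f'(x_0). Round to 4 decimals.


We compute the gradient at x_0 and apply the update.
f'(x) = 60*x - 31
f'(-0.9898) = 60*-0.9898 - 31 = -90.388
x_1 = -0.9898 - 0.2*-90.388 = 17.0878


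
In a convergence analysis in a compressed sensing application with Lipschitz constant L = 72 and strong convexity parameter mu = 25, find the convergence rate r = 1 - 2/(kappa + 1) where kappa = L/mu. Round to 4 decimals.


Step 1: Compute the condition number.
kappa = L/mu = 72/25 = 2.88
Step 2: Compute the convergence rate.
r = 1 - 2/(kappa + 1) = 1 - 2*mu/(L + mu) = (L - mu)/(L + mu) = 47/97 = 0.4845


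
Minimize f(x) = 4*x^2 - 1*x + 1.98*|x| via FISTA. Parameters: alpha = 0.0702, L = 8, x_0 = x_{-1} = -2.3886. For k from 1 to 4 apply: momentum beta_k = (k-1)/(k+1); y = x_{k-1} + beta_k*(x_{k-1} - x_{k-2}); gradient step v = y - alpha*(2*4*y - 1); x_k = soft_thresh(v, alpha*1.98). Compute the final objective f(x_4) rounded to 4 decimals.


FISTA on f(x) = 4*x^2 - 1*x + 1.98*|x|
L = 8, alpha = 0.0702
Iteration 1: beta = 0.0, y = -2.3886 + 0.0*(-2.3886 + 2.3886) = -2.3886
  grad(y) = -20.1088, v = y - alpha*grad = -0.977
  prox(v) = soft_thresh(-0.977, 0.139) = -0.838
Iteration 2: beta = 0.3333, y = -0.838 + 0.3333*(-0.838 + 2.3886) = -0.3211
  grad(y) = -3.5687, v = y - alpha*grad = -0.0706
  prox(v) = soft_thresh(-0.0706, 0.139) = 0.0
Iteration 3: beta = 0.5, y = 0.0 + 0.5*(0.0 + 0.838) = 0.419
  grad(y) = 2.3519, v = y - alpha*grad = 0.2539
  prox(v) = soft_thresh(0.2539, 0.139) = 0.1149
Iteration 4: beta = 0.6, y = 0.1149 + 0.6*(0.1149 - 0.0) = 0.1838
  grad(y) = 0.4705, v = y - alpha*grad = 0.1508
  prox(v) = soft_thresh(0.1508, 0.139) = 0.0118
f(x_4) = 4*0.0118^2 - 1*0.0118 + 1.98*|0.0118| = 0.0121


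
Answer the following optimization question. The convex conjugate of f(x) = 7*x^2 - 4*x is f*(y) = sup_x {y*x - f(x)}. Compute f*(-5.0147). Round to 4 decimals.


f*(y) = sup_x {y*x - a*x^2 - b*x} = sup_x {(y-b)*x - a*x^2}
FOC: (y - b) - 2a*x = 0 => x* = (y - b)/(2a)
x* = (-5.0147 + 4)/(2*7) = -0.0725
f*(-5.0147) = (y-b)^2/(4a) = (-5.0147 + 4)^2/(4*7)
= 1.0296/28 = 0.0368


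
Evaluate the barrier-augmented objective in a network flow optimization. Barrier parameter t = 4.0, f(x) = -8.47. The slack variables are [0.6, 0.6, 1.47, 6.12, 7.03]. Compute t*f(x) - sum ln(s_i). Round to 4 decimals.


Step 1: Compute log-barrier.
ln values: [-0.5108, -0.5108, 0.3853, 1.8116, 1.9502]
phi = -(-0.5108 - 0.5108 + 0.3853 + 1.8116 + 1.9502) = -3.1254
Step 2: Compute augmented objective.
t*f(x) = 4.0*-8.47 = -33.88
Total = -33.88 - 3.1254 = -37.0054


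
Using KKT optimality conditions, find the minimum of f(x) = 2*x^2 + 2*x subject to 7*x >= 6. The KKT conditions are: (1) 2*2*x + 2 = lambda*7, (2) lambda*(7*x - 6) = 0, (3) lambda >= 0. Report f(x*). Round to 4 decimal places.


Step 1: Try lambda = 0 (constraint inactive).
x_unc = -2/(2*2) = -0.5
Check: 7*-0.5 = -3.5 < 6 -- violated!
Step 2: Constraint must be active: 7*x = 6
x* = 6/7 = 0.8571 (rounded; the exact value 6/7 is used below)
lambda = (2*2*(6/7) + 2)/7 = 0.7755
Step 3: Compute optimal value.
f(x*) = 2*(6/7)^2 + 2*(6/7) = 3.1837


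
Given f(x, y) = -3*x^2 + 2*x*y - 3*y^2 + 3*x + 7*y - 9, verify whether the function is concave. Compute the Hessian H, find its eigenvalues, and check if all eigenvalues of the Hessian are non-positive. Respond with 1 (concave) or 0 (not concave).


The Hessian of f(x,y) = -3*x^2 + 2*x*y - 3*y^2 + 3*x + 7*y - 9 is:
H = [[-6, 2], [2, -6]]
Trace = -6 - 6 = -12
Determinant = -6*-6 - (2)^2 = 32
Discriminant = (-12)^2 - 4*32 = 16.0
Eigenvalues: lambda_1 = -8.0, lambda_2 = -4.0
The function is concave.

1


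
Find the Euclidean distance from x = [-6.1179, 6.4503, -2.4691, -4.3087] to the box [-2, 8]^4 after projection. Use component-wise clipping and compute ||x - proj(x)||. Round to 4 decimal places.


Project each component onto [-2, 8].
clip(-6.1179) = -2.0, clip(6.4503) = 6.4503, clip(-2.4691) = -2.0, clip(-4.3087) = -2.0
Projection = [-2.0, 6.4503, -2.0, -2.0]
Squared diffs: [16.9571, 0.0, 0.2201, 5.3301]
Distance = sqrt(22.5073) = 4.7442


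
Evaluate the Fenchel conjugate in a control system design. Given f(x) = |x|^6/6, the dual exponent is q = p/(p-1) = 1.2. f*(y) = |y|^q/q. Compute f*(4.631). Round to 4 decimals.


The conjugate exponent q satisfies 1/p + 1/q = 1.
p = 6, so q = 6/(6 - 1) = 1.2
|y|^q = 4.631^1.2 = 6.2923
f*(4.631) = 6.2923 / 1.2 = 5.2436


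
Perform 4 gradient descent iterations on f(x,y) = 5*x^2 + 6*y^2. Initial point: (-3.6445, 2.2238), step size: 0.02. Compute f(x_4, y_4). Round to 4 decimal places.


Gradient descent on f(x,y) = 5*x^2 + 6*y^2.
Starting point: (-3.6445, 2.2238), alpha = 0.02
Step 1: grad_x = 2*5*-3.6445 = -36.445, grad_y = 2*6*2.2238 = 26.6856
  x_1 = -3.6445 - 0.02*-36.445 = -2.9156
  y_1 = 2.2238 - 0.02*26.6856 = 1.6901
Step 2: grad_x = 2*5*-2.9156 = -29.156, grad_y = 2*6*1.6901 = 20.2811
  x_2 = -2.9156 - 0.02*-29.156 = -2.3325
  y_2 = 1.6901 - 0.02*20.2811 = 1.2845
Step 3: grad_x = 2*5*-2.3325 = -23.3248, grad_y = 2*6*1.2845 = 15.4136
  x_3 = -2.3325 - 0.02*-23.3248 = -1.866
  y_3 = 1.2845 - 0.02*15.4136 = 0.9762
Step 4: grad_x = 2*5*-1.866 = -18.6598, grad_y = 2*6*0.9762 = 11.7143
  x_4 = -1.866 - 0.02*-18.6598 = -1.4928
  y_4 = 0.9762 - 0.02*11.7143 = 0.7419
f(-1.4928, 0.7419) = 5*(-1.4928)^2 + 6*0.7419^2 = 14.4446


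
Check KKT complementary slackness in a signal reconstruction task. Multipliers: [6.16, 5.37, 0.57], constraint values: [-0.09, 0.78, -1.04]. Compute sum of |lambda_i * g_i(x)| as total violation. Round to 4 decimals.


KKT complementary slackness check:
lambda_1 * g_1 = 6.16 * -0.09 = -0.5544
lambda_2 * g_2 = 5.37 * 0.78 = 4.1886
lambda_3 * g_3 = 0.57 * -1.04 = -0.5928
Total violation = 0.5544 + 4.1886 + 0.5928 = 5.3358


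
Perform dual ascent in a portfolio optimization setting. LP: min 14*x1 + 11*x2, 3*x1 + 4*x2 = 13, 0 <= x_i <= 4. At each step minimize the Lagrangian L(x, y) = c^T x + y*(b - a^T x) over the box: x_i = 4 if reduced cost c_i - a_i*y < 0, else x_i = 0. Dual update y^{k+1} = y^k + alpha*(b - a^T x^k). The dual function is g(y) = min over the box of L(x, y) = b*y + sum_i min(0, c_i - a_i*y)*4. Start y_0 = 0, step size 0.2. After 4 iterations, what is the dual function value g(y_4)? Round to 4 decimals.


Dual ascent for LP: min 14*x1 + 11*x2, 3*x1 + 4*x2 = 13, 0 <= x_i <= 4
Step 1: y^k = 0.0, reduced costs: (14.0, 11.0)
  x^k = (0.0, 0.0), subgradient = b - a^T x = 13.0
  y^{k+1} = 0.0 + 0.2*13.0 = 2.6
Step 2: y^k = 2.6, reduced costs: (6.2, 0.6)
  x^k = (0.0, 0.0), subgradient = b - a^T x = 13.0
  y^{k+1} = 2.6 + 0.2*13.0 = 5.2
Step 3: y^k = 5.2, reduced costs: (-1.6, -9.8)
  x^k = (4.0, 4.0), subgradient = b - a^T x = -15.0
  y^{k+1} = 5.2 + 0.2*-15.0 = 2.2
Step 4: y^k = 2.2, reduced costs: (7.4, 2.2)
  x^k = (0.0, 0.0), subgradient = b - a^T x = 13.0
  y^{k+1} = 2.2 + 0.2*13.0 = 4.8
Dual objective at y_4 = 4.8: reduced costs (-0.4, -8.2), box minimizer x = (4.0, 4.0)
g(y_4) = b*y + (c1 - a1*y)*x1 + (c2 - a2*y)*x2 = 13*4.8 + (-0.4)*4.0 + (-8.2)*4.0 = 62.4 - 1.6 - 32.8 = 28.0


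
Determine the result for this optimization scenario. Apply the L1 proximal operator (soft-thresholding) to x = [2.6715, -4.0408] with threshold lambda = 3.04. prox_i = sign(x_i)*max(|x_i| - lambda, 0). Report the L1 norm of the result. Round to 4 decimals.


Soft-thresholding with lambda = 3.04:
prox(2.6715) = sign(2.6715)*max(|2.6715| - 3.04, 0) = 0.0
prox(-4.0408) = sign(-4.0408)*max(|-4.0408| - 3.04, 0) = -1.0008
prox(x) = [0.0, -1.0008]
||prox(x)||_1 = 0.0 + 1.0008 = 1.0008


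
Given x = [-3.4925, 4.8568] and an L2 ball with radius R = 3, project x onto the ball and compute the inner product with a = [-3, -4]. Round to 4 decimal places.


Step 1: Compute ||x|| (intermediates to 6 decimals).
||x|| = sqrt((-3.4925)^2 + 4.8568^2) = 5.982145
Step 2: Project.
Since ||x|| > R, scale = R/||x|| = 3/5.982145 = 0.501492, proj(x) = scale * x
proj(x) = [-1.751461, 2.435646]
Step 3: Dot product.
a^T * proj(x) = -3*(-1.751461) - 4*2.435646 = -4.4882


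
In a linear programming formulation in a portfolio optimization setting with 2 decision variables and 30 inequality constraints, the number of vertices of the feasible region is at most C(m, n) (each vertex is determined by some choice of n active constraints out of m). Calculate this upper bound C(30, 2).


Each vertex corresponds to some choice of n active constraints out of m, so the number of vertices is at most C(m, n) = m! / (n!(m-n)!).
m = 30, n = 2
Numerator: 30 * 29
Denominator: 2! = 2
C(30, 2) = 435


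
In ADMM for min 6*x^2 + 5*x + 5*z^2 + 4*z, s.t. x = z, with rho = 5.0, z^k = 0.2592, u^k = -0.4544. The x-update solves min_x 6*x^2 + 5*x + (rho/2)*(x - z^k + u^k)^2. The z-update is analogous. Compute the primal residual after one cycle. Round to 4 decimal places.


ADMM iteration with rho = 5.0, z^k = 0.2592, u^k = -0.4544
Step 1: x-update.
Minimize 6*x^2 + 5*x + (5.0/2)*(x - 0.2592 - 0.4544)^2
FOC: (2*6 + 5.0)*x = -5 + 5.0*(0.2592 + 0.4544)
x^{k+1} = -0.0842
Step 2: z-update.
Minimize 5*z^2 + 4*z + (5.0/2)*(-0.0842 - z - 0.4544)^2
FOC: (2*5 + 5.0)*z = -4 + 5.0*(-0.0842 - 0.4544)
z^{k+1} = -0.4462
Step 3: u-update.
u^{k+1} = -0.4544 - 0.0842 + 0.4462 = -0.0924
Step 4: Primal residual = |-0.0842 + 0.4462| = 0.362


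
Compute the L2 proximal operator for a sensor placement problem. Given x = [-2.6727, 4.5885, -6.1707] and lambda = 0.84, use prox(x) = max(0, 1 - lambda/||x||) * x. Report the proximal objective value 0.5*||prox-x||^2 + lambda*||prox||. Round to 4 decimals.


Step 1: Compute ||x||.
||x|| = 8.141
Step 2: Compute scaling factor.
scale = max(0, 1 - 0.84/8.141) = 0.8968
Step 3: prox(x) = [-2.3969, 4.115, -5.534]
||prox(x)|| = 7.301
Step 4: Proximal objective.
0.5*||prox-x||^2 = 0.3528
lambda*||prox|| = 6.1328
Total = 6.4856


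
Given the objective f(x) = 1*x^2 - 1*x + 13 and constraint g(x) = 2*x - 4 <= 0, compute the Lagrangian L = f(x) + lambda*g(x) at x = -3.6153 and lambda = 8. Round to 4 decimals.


Step 1: Evaluate f(x).
f(-3.6153) = 1*(-3.6153)^2 - 1*(-3.6153) + 13 = 29.6857
Step 2: Evaluate g(x).
g(-3.6153) = 2*-3.6153 - 4 = -11.2306
Step 3: Compute Lagrangian.
L = 29.6857 + 8*-11.2306 = -60.1591


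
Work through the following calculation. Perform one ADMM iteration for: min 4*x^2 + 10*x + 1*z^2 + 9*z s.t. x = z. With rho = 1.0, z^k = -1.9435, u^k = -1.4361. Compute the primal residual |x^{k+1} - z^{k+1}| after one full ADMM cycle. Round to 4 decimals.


ADMM iteration with rho = 1.0, z^k = -1.9435, u^k = -1.4361
Step 1: x-update.
Minimize 4*x^2 + 10*x + (1.0/2)*(x + 1.9435 - 1.4361)^2
FOC: (2*4 + 1.0)*x = -10 + 1.0*(-1.9435 + 1.4361)
x^{k+1} = -1.1675
Step 2: z-update.
Minimize 1*z^2 + 9*z + (1.0/2)*(-1.1675 - z - 1.4361)^2
FOC: (2*1 + 1.0)*z = -9 + 1.0*(-1.1675 - 1.4361)
z^{k+1} = -3.8679
Step 3: u-update.
u^{k+1} = -1.4361 - 1.1675 + 3.8679 = 1.2643
Step 4: Primal residual = |-1.1675 + 3.8679| = 2.7004


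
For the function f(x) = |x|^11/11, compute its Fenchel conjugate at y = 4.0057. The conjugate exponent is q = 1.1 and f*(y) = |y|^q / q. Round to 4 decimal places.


The conjugate exponent q satisfies 1/p + 1/q = 1.
p = 11, so q = 11/(11 - 1) = 1.1
|y|^q = 4.0057^1.1 = 4.602
f*(4.0057) = 4.602 / 1.1 = 4.1836


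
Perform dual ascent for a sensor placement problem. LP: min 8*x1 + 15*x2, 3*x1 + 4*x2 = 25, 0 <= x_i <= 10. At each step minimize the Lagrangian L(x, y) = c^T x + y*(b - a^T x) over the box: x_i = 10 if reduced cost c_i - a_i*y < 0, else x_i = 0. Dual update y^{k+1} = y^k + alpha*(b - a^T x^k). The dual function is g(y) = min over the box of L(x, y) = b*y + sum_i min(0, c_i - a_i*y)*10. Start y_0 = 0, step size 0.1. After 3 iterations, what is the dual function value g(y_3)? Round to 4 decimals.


Dual ascent for LP: min 8*x1 + 15*x2, 3*x1 + 4*x2 = 25, 0 <= x_i <= 10
Step 1: y^k = 0.0, reduced costs: (8.0, 15.0)
  x^k = (0.0, 0.0), subgradient = b - a^T x = 25.0
  y^{k+1} = 0.0 + 0.1*25.0 = 2.5
Step 2: y^k = 2.5, reduced costs: (0.5, 5.0)
  x^k = (0.0, 0.0), subgradient = b - a^T x = 25.0
  y^{k+1} = 2.5 + 0.1*25.0 = 5.0
Step 3: y^k = 5.0, reduced costs: (-7.0, -5.0)
  x^k = (10.0, 10.0), subgradient = b - a^T x = -45.0
  y^{k+1} = 5.0 + 0.1*-45.0 = 0.5
Dual objective at y_3 = 0.5: reduced costs (6.5, 13.0), box minimizer x = (0.0, 0.0)
g(y_3) = b*y + (c1 - a1*y)*x1 + (c2 - a2*y)*x2 = 25*0.5 + 6.5*0.0 + 13.0*0.0 = 12.5 + 0.0 + 0.0 = 12.5


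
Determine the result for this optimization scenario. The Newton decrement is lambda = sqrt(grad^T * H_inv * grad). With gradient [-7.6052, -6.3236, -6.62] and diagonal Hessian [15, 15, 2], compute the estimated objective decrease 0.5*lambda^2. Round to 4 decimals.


Step 1: H is diagonal, so H^(-1) * g = [-0.507, -0.4216, -3.31].
Step 2: g^T H^(-1) g = sum_i g_i^2 / H_ii
  = (-7.6052)^2/15 + (-6.3236)^2/15 + (-6.62)^2/2
  = 3.8559 + 2.6659 + 21.9122 = 28.434
Step 3: Objective decrease = 0.5 * g^T H^(-1) g = 14.217


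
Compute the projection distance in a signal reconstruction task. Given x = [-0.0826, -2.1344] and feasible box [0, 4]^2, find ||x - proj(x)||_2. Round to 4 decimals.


Project each component onto [0, 4].
clip(-0.0826) = 0.0, clip(-2.1344) = 0.0
Projection = [0.0, 0.0]
Squared diffs: [0.0068, 4.5557]
Distance = sqrt(4.5625) = 2.136


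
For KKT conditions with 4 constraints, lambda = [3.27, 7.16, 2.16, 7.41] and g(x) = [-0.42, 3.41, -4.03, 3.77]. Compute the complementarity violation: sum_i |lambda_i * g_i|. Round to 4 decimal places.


KKT complementary slackness check:
lambda_1 * g_1 = 3.27 * -0.42 = -1.3734
lambda_2 * g_2 = 7.16 * 3.41 = 24.4156
lambda_3 * g_3 = 2.16 * -4.03 = -8.7048
lambda_4 * g_4 = 7.41 * 3.77 = 27.9357
Total violation = 1.3734 + 24.4156 + 8.7048 + 27.9357 = 62.4295


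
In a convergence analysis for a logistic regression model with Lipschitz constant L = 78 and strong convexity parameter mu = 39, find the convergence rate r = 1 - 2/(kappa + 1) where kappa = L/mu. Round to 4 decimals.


Step 1: Compute the condition number.
kappa = L/mu = 78/39 = 2.0
Step 2: Compute the convergence rate.
r = 1 - 2/(kappa + 1) = 1 - 2*mu/(L + mu) = (L - mu)/(L + mu) = 39/117 = 0.3333


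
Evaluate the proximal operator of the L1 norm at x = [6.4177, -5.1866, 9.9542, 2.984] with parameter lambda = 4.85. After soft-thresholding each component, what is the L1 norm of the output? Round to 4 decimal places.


Soft-thresholding with lambda = 4.85:
prox(6.4177) = sign(6.4177)*max(|6.4177| - 4.85, 0) = 1.5677
prox(-5.1866) = sign(-5.1866)*max(|-5.1866| - 4.85, 0) = -0.3366
prox(9.9542) = sign(9.9542)*max(|9.9542| - 4.85, 0) = 5.1042
prox(2.984) = sign(2.984)*max(|2.984| - 4.85, 0) = 0.0
prox(x) = [1.5677, -0.3366, 5.1042, 0.0]
||prox(x)||_1 = 1.5677 + 0.3366 + 5.1042 + 0.0 = 7.0085


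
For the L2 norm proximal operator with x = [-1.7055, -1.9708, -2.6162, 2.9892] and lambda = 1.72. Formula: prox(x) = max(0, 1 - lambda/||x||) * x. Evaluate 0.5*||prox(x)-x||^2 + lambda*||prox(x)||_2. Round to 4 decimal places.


Step 1: Compute ||x||.
||x|| = 4.7511
Step 2: Compute scaling factor.
scale = max(0, 1 - 1.72/4.7511) = 0.638
Step 3: prox(x) = [-1.0881, -1.2573, -1.6691, 1.907]
||prox(x)|| = 3.0311
Step 4: Proximal objective.
0.5*||prox-x||^2 = 1.4792
lambda*||prox|| = 5.2135
Total = 6.6926


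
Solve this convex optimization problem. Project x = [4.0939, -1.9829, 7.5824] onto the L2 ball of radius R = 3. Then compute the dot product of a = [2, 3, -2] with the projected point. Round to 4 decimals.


Step 1: Compute ||x|| (intermediates to 6 decimals).
||x|| = sqrt(4.0939^2 + (-1.9829)^2 + 7.5824^2) = 8.842211
Step 2: Project.
Since ||x|| > R, scale = R/||x|| = 3/8.842211 = 0.339282, proj(x) = scale * x
proj(x) = [1.388987, -0.672762, 2.572572]
Step 3: Dot product.
a^T * proj(x) = 2*1.388987 + 3*(-0.672762) - 2*2.572572 = -4.3855


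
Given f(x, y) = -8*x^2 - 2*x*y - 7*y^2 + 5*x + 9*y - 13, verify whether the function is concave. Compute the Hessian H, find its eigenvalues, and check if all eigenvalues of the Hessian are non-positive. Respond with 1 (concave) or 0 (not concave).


The Hessian of f(x,y) = -8*x^2 - 2*x*y - 7*y^2 + 5*x + 9*y - 13 is:
H = [[-16, -2], [-2, -14]]
Trace = -16 - 14 = -30
Determinant = -16*-14 - (-2)^2 = 220
Discriminant = (-30)^2 - 4*220 = 20.0
Eigenvalues: lambda_1 = -17.2361, lambda_2 = -12.7639
The function is concave.

1


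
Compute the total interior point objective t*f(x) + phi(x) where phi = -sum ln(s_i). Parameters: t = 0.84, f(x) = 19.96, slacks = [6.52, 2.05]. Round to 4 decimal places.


Step 1: Compute log-barrier.
ln values: [1.8749, 0.7178]
phi = -(1.8749 + 0.7178) = -2.5927
Step 2: Compute augmented objective.
t*f(x) = 0.84*19.96 = 16.7664
Total = 16.7664 - 2.5927 = 14.1737


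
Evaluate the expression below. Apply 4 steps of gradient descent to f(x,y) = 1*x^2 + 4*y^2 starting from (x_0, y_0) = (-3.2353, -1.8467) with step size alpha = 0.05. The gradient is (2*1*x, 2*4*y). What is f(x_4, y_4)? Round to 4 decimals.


Gradient descent on f(x,y) = 1*x^2 + 4*y^2.
Starting point: (-3.2353, -1.8467), alpha = 0.05
Step 1: grad_x = 2*1*-3.2353 = -6.4706, grad_y = 2*4*-1.8467 = -14.7736
  x_1 = -3.2353 - 0.05*-6.4706 = -2.9118
  y_1 = -1.8467 - 0.05*-14.7736 = -1.108
Step 2: grad_x = 2*1*-2.9118 = -5.8235, grad_y = 2*4*-1.108 = -8.8642
  x_2 = -2.9118 - 0.05*-5.8235 = -2.6206
  y_2 = -1.108 - 0.05*-8.8642 = -0.6648
Step 3: grad_x = 2*1*-2.6206 = -5.2412, grad_y = 2*4*-0.6648 = -5.3185
  x_3 = -2.6206 - 0.05*-5.2412 = -2.3585
  y_3 = -0.6648 - 0.05*-5.3185 = -0.3989
Step 4: grad_x = 2*1*-2.3585 = -4.7171, grad_y = 2*4*-0.3989 = -3.1911
  x_4 = -2.3585 - 0.05*-4.7171 = -2.1227
  y_4 = -0.3989 - 0.05*-3.1911 = -0.2393
f(-2.1227, -0.2393) = 1*(-2.1227)^2 + 4*(-0.2393)^2 = 4.7349


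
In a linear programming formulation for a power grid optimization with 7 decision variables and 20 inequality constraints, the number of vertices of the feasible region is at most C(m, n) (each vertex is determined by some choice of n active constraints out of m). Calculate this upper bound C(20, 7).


Each vertex corresponds to some choice of n active constraints out of m, so the number of vertices is at most C(m, n) = m! / (n!(m-n)!).
m = 20, n = 7
Numerator: 20 * 19 * 18 * 17 * 16 * 15 * 14
Denominator: 7! = 5040
C(20, 7) = 77520


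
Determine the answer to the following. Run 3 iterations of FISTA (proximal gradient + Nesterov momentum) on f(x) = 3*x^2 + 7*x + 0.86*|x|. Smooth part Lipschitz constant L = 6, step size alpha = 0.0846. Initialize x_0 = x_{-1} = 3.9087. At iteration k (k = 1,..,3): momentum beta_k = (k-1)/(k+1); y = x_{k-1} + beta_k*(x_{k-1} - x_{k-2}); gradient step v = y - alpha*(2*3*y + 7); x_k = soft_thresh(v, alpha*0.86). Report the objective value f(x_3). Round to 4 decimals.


FISTA on f(x) = 3*x^2 + 7*x + 0.86*|x|
L = 6, alpha = 0.0846
Iteration 1: beta = 0.0, y = 3.9087 + 0.0*(3.9087 - 3.9087) = 3.9087
  grad(y) = 30.4522, v = y - alpha*grad = 1.3324
  prox(v) = soft_thresh(1.3324, 0.0728) = 1.2597
Iteration 2: beta = 0.3333, y = 1.2597 + 0.3333*(1.2597 - 3.9087) = 0.3767
  grad(y) = 9.2601, v = y - alpha*grad = -0.4067
  prox(v) = soft_thresh(-0.4067, 0.0728) = -0.334
Iteration 3: beta = 0.5, y = -0.334 + 0.5*(-0.334 - 1.2597) = -1.1308
  grad(y) = 0.2153, v = y - alpha*grad = -1.149
  prox(v) = soft_thresh(-1.149, 0.0728) = -1.0762
f(x_3) = 3*(-1.0762)^2 + 7*(-1.0762) + 0.86*|-1.0762| = -3.1332


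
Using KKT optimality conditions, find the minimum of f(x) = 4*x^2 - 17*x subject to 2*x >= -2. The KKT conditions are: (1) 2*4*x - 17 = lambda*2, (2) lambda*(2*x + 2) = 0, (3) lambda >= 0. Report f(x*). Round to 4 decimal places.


Step 1: Try lambda = 0 (constraint inactive).
Stationarity: 2*4*x - 17 = 0
x* = 17/(2*4) = 2.125
Check constraint: 2*2.125 = 4.25 >= -2 -- satisfied.
Step 2: Compute optimal value.
f(x*) = 4*2.125^2 - 17*2.125 = -18.0625


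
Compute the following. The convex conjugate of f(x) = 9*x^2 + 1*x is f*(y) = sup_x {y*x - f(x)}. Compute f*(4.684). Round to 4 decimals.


f*(y) = sup_x {y*x - a*x^2 - b*x} = sup_x {(y-b)*x - a*x^2}
FOC: (y - b) - 2a*x = 0 => x* = (y - b)/(2a)
x* = (4.684 - 1)/(2*9) = 0.2047
f*(4.684) = (y-b)^2/(4a) = (4.684 - 1)^2/(4*9)
= 13.5719/36 = 0.377


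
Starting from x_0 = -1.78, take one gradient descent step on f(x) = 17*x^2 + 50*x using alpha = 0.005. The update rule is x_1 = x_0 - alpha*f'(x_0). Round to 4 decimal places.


We compute the gradient at x_0 and apply the update.
f'(x) = 34*x + 50
f'(-1.78) = 34*-1.78 + 50 = -10.52
x_1 = -1.78 - 0.005*-10.52 = -1.7274


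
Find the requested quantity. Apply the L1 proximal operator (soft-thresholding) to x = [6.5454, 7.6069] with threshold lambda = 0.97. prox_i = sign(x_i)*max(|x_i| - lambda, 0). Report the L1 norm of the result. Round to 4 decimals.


Soft-thresholding with lambda = 0.97:
prox(6.5454) = sign(6.5454)*max(|6.5454| - 0.97, 0) = 5.5754
prox(7.6069) = sign(7.6069)*max(|7.6069| - 0.97, 0) = 6.6369
prox(x) = [5.5754, 6.6369]
||prox(x)||_1 = 5.5754 + 6.6369 = 12.2123


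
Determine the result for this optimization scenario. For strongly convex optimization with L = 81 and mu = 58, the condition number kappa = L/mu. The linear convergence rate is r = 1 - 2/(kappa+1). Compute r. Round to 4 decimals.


Step 1: Compute the condition number.
kappa = L/mu = 81/58 = 1.3966
Step 2: Compute the convergence rate.
r = 1 - 2/(kappa + 1) = 1 - 2*mu/(L + mu) = (L - mu)/(L + mu) = 23/139 = 0.1655


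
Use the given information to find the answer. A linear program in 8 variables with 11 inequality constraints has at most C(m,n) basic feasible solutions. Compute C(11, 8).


Each vertex corresponds to some choice of n active constraints out of m, so the number of vertices is at most C(m, n) = m! / (n!(m-n)!).
m = 11, n = 8
Numerator: 11 * 10 * 9 * 8 * 7 * 6 * 5 * 4
Denominator: 8! = 40320
C(11, 8) = 165


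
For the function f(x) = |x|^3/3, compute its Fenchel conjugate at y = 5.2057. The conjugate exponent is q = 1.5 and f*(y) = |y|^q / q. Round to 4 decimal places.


The conjugate exponent q satisfies 1/p + 1/q = 1.
p = 3, so q = 3/(3 - 1) = 1.5
|y|^q = 5.2057^1.5 = 11.8773
f*(5.2057) = 11.8773 / 1.5 = 7.9182


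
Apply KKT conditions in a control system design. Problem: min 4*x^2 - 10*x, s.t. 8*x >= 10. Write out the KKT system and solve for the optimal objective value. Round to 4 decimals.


Step 1: Try lambda = 0 (constraint inactive).
Stationarity: 2*4*x - 10 = 0
x* = 10/(2*4) = 1.25
Check constraint: 8*1.25 = 10.0 >= 10 -- satisfied.
Step 2: Compute optimal value.
f(x*) = 4*1.25^2 - 10*1.25 = -6.25


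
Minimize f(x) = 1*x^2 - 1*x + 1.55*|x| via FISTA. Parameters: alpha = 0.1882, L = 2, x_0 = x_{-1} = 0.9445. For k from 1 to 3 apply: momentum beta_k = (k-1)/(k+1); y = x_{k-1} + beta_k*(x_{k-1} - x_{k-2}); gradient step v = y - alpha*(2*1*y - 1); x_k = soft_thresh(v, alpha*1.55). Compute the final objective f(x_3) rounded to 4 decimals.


FISTA on f(x) = 1*x^2 - 1*x + 1.55*|x|
L = 2, alpha = 0.1882
Iteration 1: beta = 0.0, y = 0.9445 + 0.0*(0.9445 - 0.9445) = 0.9445
  grad(y) = 0.889, v = y - alpha*grad = 0.7772
  prox(v) = soft_thresh(0.7772, 0.2917) = 0.4855
Iteration 2: beta = 0.3333, y = 0.4855 + 0.3333*(0.4855 - 0.9445) = 0.3325
  grad(y) = -0.3351, v = y - alpha*grad = 0.3955
  prox(v) = soft_thresh(0.3955, 0.2917) = 0.1038
Iteration 3: beta = 0.5, y = 0.1038 + 0.5*(0.1038 - 0.4855) = -0.087
  grad(y) = -1.174, v = y - alpha*grad = 0.1339
  prox(v) = soft_thresh(0.1339, 0.2917) = 0.0
f(x_3) = 1*0.0^2 - 1*0.0 + 1.55*|0.0| = 0.0


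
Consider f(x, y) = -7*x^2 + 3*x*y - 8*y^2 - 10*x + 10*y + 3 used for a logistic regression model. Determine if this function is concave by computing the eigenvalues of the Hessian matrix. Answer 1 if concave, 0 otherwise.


The Hessian of f(x,y) = -7*x^2 + 3*x*y - 8*y^2 - 10*x + 10*y + 3 is:
H = [[-14, 3], [3, -16]]
Trace = -14 - 16 = -30
Determinant = -14*-16 - (3)^2 = 215
Discriminant = (-30)^2 - 4*215 = 40.0
Eigenvalues: lambda_1 = -18.1623, lambda_2 = -11.8377
The function is concave.

1


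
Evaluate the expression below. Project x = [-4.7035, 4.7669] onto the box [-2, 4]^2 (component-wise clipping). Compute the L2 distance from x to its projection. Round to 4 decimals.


Project each component onto [-2, 4].
clip(-4.7035) = -2.0, clip(4.7669) = 4.0
Projection = [-2.0, 4.0]
Squared diffs: [7.3089, 0.5881]
Distance = sqrt(7.897) = 2.8102


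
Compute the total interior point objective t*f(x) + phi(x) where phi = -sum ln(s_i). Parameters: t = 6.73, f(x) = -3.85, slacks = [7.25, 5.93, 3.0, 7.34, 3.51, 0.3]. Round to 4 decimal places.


Step 1: Compute log-barrier.
ln values: [1.981, 1.78, 1.0986, 1.9933, 1.2556, -1.204]
phi = -(1.981 + 1.78 + 1.0986 + 1.9933 + 1.2556 - 1.204) = -6.9046
Step 2: Compute augmented objective.
t*f(x) = 6.73*-3.85 = -25.9105
Total = -25.9105 - 6.9046 = -32.8151


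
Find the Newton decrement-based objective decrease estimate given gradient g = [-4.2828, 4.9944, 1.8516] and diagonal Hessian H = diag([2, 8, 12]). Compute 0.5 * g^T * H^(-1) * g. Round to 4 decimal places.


Step 1: H is diagonal, so H^(-1) * g = [-2.1414, 0.6243, 0.1543].
Step 2: g^T H^(-1) g = sum_i g_i^2 / H_ii
  = (-4.2828)^2/2 + (4.9944)^2/8 + (1.8516)^2/12
  = 9.1712 + 3.118 + 0.2857 = 12.5749
Step 3: Objective decrease = 0.5 * g^T H^(-1) g = 6.2874


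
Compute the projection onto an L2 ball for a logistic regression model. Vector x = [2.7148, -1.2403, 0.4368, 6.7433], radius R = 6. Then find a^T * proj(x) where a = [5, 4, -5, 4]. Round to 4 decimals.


Step 1: Compute ||x|| (intermediates to 6 decimals).
||x|| = sqrt(2.7148^2 + (-1.2403)^2 + 0.4368^2 + 6.7433^2) = 7.387244
Step 2: Project.
Since ||x|| > R, scale = R/||x|| = 6/7.387244 = 0.812211, proj(x) = scale * x
proj(x) = [2.20499, -1.007385, 0.354774, 5.476982]
Step 3: Dot product.
a^T * proj(x) = 5*2.20499 + 4*(-1.007385) - 5*0.354774 + 4*5.476982 = 27.1295


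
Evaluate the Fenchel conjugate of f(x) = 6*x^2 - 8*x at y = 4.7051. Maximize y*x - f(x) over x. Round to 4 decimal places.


f*(y) = sup_x {y*x - a*x^2 - b*x} = sup_x {(y-b)*x - a*x^2}
FOC: (y - b) - 2a*x = 0 => x* = (y - b)/(2a)
x* = (4.7051 + 8)/(2*6) = 1.0588
f*(4.7051) = (y-b)^2/(4a) = (4.7051 + 8)^2/(4*6)
= 161.4196/24 = 6.7258


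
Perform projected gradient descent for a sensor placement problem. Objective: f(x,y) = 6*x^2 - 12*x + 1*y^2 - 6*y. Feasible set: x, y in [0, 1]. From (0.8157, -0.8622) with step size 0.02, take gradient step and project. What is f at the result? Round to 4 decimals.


Step 1: Compute gradient at (0.8157, -0.8622).
grad_x = 2*6*0.8157 - 12 = -2.2116
grad_y = 2*1*-0.8622 - 6 = -7.7244
Step 2: Gradient step.
x_raw = 0.8157 - 0.02*-2.2116 = 0.8599
y_raw = -0.8622 - 0.02*-7.7244 = -0.7077
Step 3: Project onto [0, 1].
x_proj = clip(0.8599) = 0.8599
y_proj = clip(-0.7077) = 0.0
Step 4: Evaluate f.
f(0.8599, 0.0) = -5.8823


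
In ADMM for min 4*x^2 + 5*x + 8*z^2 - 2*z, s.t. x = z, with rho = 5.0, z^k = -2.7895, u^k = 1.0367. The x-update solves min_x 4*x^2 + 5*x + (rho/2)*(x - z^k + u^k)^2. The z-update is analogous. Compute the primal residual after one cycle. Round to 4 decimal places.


ADMM iteration with rho = 5.0, z^k = -2.7895, u^k = 1.0367
Step 1: x-update.
Minimize 4*x^2 + 5*x + (5.0/2)*(x + 2.7895 + 1.0367)^2
FOC: (2*4 + 5.0)*x = -5 + 5.0*(-2.7895 - 1.0367)
x^{k+1} = -1.8562
Step 2: z-update.
Minimize 8*z^2 - 2*z + (5.0/2)*(-1.8562 - z + 1.0367)^2
FOC: (2*8 + 5.0)*z = 2 + 5.0*(-1.8562 + 1.0367)
z^{k+1} = -0.0999
Step 3: u-update.
u^{k+1} = 1.0367 - 1.8562 + 0.0999 = -0.7196
Step 4: Primal residual = |-1.8562 + 0.0999| = 1.7563


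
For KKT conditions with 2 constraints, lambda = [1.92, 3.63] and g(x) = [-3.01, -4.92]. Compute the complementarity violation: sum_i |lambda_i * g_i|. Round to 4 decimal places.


KKT complementary slackness check:
lambda_1 * g_1 = 1.92 * -3.01 = -5.7792
lambda_2 * g_2 = 3.63 * -4.92 = -17.8596
Total violation = 5.7792 + 17.8596 = 23.6388


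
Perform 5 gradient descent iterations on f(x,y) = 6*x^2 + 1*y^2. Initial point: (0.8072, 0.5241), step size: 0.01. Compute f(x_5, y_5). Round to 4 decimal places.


Gradient descent on f(x,y) = 6*x^2 + 1*y^2.
Starting point: (0.8072, 0.5241), alpha = 0.01
Step 1: grad_x = 2*6*0.8072 = 9.6864, grad_y = 2*1*0.5241 = 1.0482
  x_1 = 0.8072 - 0.01*9.6864 = 0.7103
  y_1 = 0.5241 - 0.01*1.0482 = 0.5136
Step 2: grad_x = 2*6*0.7103 = 8.524, grad_y = 2*1*0.5136 = 1.0272
  x_2 = 0.7103 - 0.01*8.524 = 0.6251
  y_2 = 0.5136 - 0.01*1.0272 = 0.5033
Step 3: grad_x = 2*6*0.6251 = 7.5011, grad_y = 2*1*0.5033 = 1.0067
  x_3 = 0.6251 - 0.01*7.5011 = 0.5501
  y_3 = 0.5033 - 0.01*1.0067 = 0.4933
Step 4: grad_x = 2*6*0.5501 = 6.601, grad_y = 2*1*0.4933 = 0.9866
  x_4 = 0.5501 - 0.01*6.601 = 0.4841
  y_4 = 0.4933 - 0.01*0.9866 = 0.4834
Step 5: grad_x = 2*6*0.4841 = 5.8089, grad_y = 2*1*0.4834 = 0.9668
  x_5 = 0.4841 - 0.01*5.8089 = 0.426
  y_5 = 0.4834 - 0.01*0.9668 = 0.4737
f(0.426, 0.4737) = 6*0.426^2 + 1*0.4737^2 = 1.3132


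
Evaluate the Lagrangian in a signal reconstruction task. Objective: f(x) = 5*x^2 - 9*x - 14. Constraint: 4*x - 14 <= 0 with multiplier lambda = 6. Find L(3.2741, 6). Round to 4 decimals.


Step 1: Evaluate f(x).
f(3.2741) = 5*3.2741^2 - 9*3.2741 - 14 = 10.1318
Step 2: Evaluate g(x).
g(3.2741) = 4*3.2741 - 14 = -0.9036
Step 3: Compute Lagrangian.
L = 10.1318 + 6*-0.9036 = 4.7102


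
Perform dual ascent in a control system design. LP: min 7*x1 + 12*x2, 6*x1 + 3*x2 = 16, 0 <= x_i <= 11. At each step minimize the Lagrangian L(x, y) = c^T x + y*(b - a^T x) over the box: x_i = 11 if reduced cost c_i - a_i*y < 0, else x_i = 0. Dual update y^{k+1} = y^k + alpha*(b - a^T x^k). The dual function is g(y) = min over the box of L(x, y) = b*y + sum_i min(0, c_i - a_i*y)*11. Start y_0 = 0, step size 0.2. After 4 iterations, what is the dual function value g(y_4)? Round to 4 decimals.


Dual ascent for LP: min 7*x1 + 12*x2, 6*x1 + 3*x2 = 16, 0 <= x_i <= 11
Step 1: y^k = 0.0, reduced costs: (7.0, 12.0)
  x^k = (0.0, 0.0), subgradient = b - a^T x = 16.0
  y^{k+1} = 0.0 + 0.2*16.0 = 3.2
Step 2: y^k = 3.2, reduced costs: (-12.2, 2.4)
  x^k = (11.0, 0.0), subgradient = b - a^T x = -50.0
  y^{k+1} = 3.2 + 0.2*-50.0 = -6.8
Step 3: y^k = -6.8, reduced costs: (47.8, 32.4)
  x^k = (0.0, 0.0), subgradient = b - a^T x = 16.0
  y^{k+1} = -6.8 + 0.2*16.0 = -3.6
Step 4: y^k = -3.6, reduced costs: (28.6, 22.8)
  x^k = (0.0, 0.0), subgradient = b - a^T x = 16.0
  y^{k+1} = -3.6 + 0.2*16.0 = -0.4
Dual objective at y_4 = -0.4: reduced costs (9.4, 13.2), box minimizer x = (0.0, 0.0)
g(y_4) = b*y + (c1 - a1*y)*x1 + (c2 - a2*y)*x2 = 16*(-0.4) + 9.4*0.0 + 13.2*0.0 = -6.4 + 0.0 + 0.0 = -6.4


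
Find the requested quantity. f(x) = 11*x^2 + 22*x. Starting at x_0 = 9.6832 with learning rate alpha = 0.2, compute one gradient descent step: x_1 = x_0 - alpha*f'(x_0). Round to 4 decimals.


We compute the gradient at x_0 and apply the update.
f'(x) = 22*x + 22
f'(9.6832) = 22*9.6832 + 22 = 235.0304
x_1 = 9.6832 - 0.2*235.0304 = -37.3229


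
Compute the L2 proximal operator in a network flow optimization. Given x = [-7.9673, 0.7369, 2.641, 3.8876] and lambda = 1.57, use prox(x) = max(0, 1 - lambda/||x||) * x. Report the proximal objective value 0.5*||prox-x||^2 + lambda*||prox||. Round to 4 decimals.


Step 1: Compute ||x||.
||x|| = 9.2795
Step 2: Compute scaling factor.
scale = max(0, 1 - 1.57/9.2795) = 0.8308
Step 3: prox(x) = [-6.6193, 0.6122, 2.1942, 3.2299]
||prox(x)|| = 7.7095
Step 4: Proximal objective.
0.5*||prox-x||^2 = 1.2325
lambda*||prox|| = 12.1039
Total = 13.3364


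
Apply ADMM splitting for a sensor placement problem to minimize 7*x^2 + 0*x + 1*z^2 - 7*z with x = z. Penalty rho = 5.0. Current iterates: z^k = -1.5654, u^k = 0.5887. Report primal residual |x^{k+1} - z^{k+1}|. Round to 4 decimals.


ADMM iteration with rho = 5.0, z^k = -1.5654, u^k = 0.5887
Step 1: x-update.
Minimize 7*x^2 + 0*x + (5.0/2)*(x + 1.5654 + 0.5887)^2
FOC: (2*7 + 5.0)*x = 0 + 5.0*(-1.5654 - 0.5887)
x^{k+1} = -0.5669
Step 2: z-update.
Minimize 1*z^2 - 7*z + (5.0/2)*(-0.5669 - z + 0.5887)^2
FOC: (2*1 + 5.0)*z = 7 + 5.0*(-0.5669 + 0.5887)
z^{k+1} = 1.0156
Step 3: u-update.
u^{k+1} = 0.5887 - 0.5669 - 1.0156 = -0.9938
Step 4: Primal residual = |-0.5669 - 1.0156| = 1.5825


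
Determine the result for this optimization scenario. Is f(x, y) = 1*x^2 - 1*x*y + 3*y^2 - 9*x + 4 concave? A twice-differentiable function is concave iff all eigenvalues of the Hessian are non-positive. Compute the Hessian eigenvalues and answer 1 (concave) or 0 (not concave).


The Hessian of f(x,y) = 1*x^2 - 1*x*y + 3*y^2 - 9*x + 4 is:
H = [[2, -1], [-1, 6]]
Trace = 2 + 6 = 8
Determinant = 2*6 - (-1)^2 = 11
Discriminant = (8)^2 - 4*11 = 20.0
Eigenvalues: lambda_1 = 1.7639, lambda_2 = 6.2361
The function is not concave.

0


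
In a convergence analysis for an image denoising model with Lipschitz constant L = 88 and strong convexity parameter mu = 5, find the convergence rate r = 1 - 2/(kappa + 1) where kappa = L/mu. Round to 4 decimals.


Step 1: Compute the condition number.
kappa = L/mu = 88/5 = 17.6
Step 2: Compute the convergence rate.
r = 1 - 2/(kappa + 1) = 1 - 2*mu/(L + mu) = (L - mu)/(L + mu) = 83/93 = 0.8925


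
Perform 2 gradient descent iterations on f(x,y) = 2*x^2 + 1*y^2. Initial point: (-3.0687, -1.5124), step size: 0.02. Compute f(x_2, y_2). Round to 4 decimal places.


Gradient descent on f(x,y) = 2*x^2 + 1*y^2.
Starting point: (-3.0687, -1.5124), alpha = 0.02
Step 1: grad_x = 2*2*-3.0687 = -12.2748, grad_y = 2*1*-1.5124 = -3.0248
  x_1 = -3.0687 - 0.02*-12.2748 = -2.8232
  y_1 = -1.5124 - 0.02*-3.0248 = -1.4519
Step 2: grad_x = 2*2*-2.8232 = -11.2928, grad_y = 2*1*-1.4519 = -2.9038
  x_2 = -2.8232 - 0.02*-11.2928 = -2.5973
  y_2 = -1.4519 - 0.02*-2.9038 = -1.3938
f(-2.5973, -1.3938) = 2*(-2.5973)^2 + 1*(-1.3938)^2 = 15.4352


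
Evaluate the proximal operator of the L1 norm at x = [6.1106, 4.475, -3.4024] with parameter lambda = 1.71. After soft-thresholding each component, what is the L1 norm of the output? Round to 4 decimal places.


Soft-thresholding with lambda = 1.71:
prox(6.1106) = sign(6.1106)*max(|6.1106| - 1.71, 0) = 4.4006
prox(4.475) = sign(4.475)*max(|4.475| - 1.71, 0) = 2.765
prox(-3.4024) = sign(-3.4024)*max(|-3.4024| - 1.71, 0) = -1.6924
prox(x) = [4.4006, 2.765, -1.6924]
||prox(x)||_1 = 4.4006 + 2.765 + 1.6924 = 8.858


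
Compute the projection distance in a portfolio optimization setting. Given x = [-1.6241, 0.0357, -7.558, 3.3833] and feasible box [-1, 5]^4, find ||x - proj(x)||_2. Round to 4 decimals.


Project each component onto [-1, 5].
clip(-1.6241) = -1.0, clip(0.0357) = 0.0357, clip(-7.558) = -1.0, clip(3.3833) = 3.3833
Projection = [-1.0, 0.0357, -1.0, 3.3833]
Squared diffs: [0.3895, 0.0, 43.0074, 0.0]
Distance = sqrt(43.3969) = 6.5876


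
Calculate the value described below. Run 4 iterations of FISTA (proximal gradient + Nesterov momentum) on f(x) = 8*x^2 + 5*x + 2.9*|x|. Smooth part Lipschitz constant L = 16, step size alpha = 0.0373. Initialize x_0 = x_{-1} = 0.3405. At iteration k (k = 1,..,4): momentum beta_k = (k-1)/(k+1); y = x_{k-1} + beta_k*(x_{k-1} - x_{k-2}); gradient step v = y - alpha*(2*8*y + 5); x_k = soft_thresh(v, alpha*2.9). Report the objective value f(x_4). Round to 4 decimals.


FISTA on f(x) = 8*x^2 + 5*x + 2.9*|x|
L = 16, alpha = 0.0373
Iteration 1: beta = 0.0, y = 0.3405 + 0.0*(0.3405 - 0.3405) = 0.3405
  grad(y) = 10.448, v = y - alpha*grad = -0.0492
  prox(v) = soft_thresh(-0.0492, 0.1082) = 0.0
Iteration 2: beta = 0.3333, y = 0.0 + 0.3333*(0.0 - 0.3405) = -0.1135
  grad(y) = 3.184, v = y - alpha*grad = -0.2323
  prox(v) = soft_thresh(-0.2323, 0.1082) = -0.1241
Iteration 3: beta = 0.5, y = -0.1241 + 0.5*(-0.1241 - 0.0) = -0.1861
  grad(y) = 2.0218, v = y - alpha*grad = -0.2616
  prox(v) = soft_thresh(-0.2616, 0.1082) = -0.1534
Iteration 4: beta = 0.6, y = -0.1534 + 0.6*(-0.1534 + 0.1241) = -0.171
  grad(y) = 2.2647, v = y - alpha*grad = -0.2554
  prox(v) = soft_thresh(-0.2554, 0.1082) = -0.1473
f(x_4) = 8*(-0.1473)^2 + 5*(-0.1473) + 2.9*|-0.1473| = -0.1358
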